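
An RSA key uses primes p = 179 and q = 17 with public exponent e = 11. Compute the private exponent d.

259

φ(n) = (p−1)(q−1) = 178·16 = 2848.
Need d with 11·d ≡ 1 (mod 2848). Apply the extended Euclidean algorithm:
2848 = 258×11 + 10
11 = 1×10 + 1
10 = 10×1 + 0
Back-substitute:
1 = 11 − 10
1 = −2848 + 259·11
So 11·259 ≡ 1 (mod 2848), hence d = 259.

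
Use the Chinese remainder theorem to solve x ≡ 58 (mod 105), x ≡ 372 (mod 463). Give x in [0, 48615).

10558

Write x = 58 + 105·k. Then 105·k ≡ 372 − 58 ≡ 314 (mod 463).
Need 105⁻¹ mod 463. Extended Euclid on (463, 105):
463 = 4×105 + 43
105 = 2×43 + 19
43 = 2×19 + 5
19 = 3×5 + 4
5 = 1×4 + 1
4 = 4×1 + 0
Back-substitute:
1 = 5 − 4
1 = −19 + 4·5
1 = 4·43 − 9·19
1 = −9·105 + 22·43
1 = 22·463 − 97·105
105⁻¹ ≡ 366 (mod 463), so k ≡ 366·314 ≡ 100 (mod 463).
x = 58 + 105·100 = 10558.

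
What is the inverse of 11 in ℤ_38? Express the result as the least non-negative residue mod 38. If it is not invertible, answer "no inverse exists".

Extended Euclidean algorithm:
38 = 3×11 + 5
11 = 2×5 + 1
5 = 5×1 + 0
Since gcd(11, 38) = 1, back-substitute to write 1 as a combination:
1 = 11 − 2·5
1 = −2·38 + 7·11
So 11·7 ≡ 1 (mod 38).

7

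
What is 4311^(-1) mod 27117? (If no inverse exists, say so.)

Compute gcd(4311, 27117):
27117 = 6*4311 + 1251
4311 = 3*1251 + 558
1251 = 2*558 + 135
558 = 4*135 + 18
135 = 7*18 + 9
18 = 2*9 + 0
The gcd is 9, not 1, hence no inverse exists.

no inverse exists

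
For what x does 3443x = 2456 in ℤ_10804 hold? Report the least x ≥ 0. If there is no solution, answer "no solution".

First find gcd(3443, 10804):
10804 = 3*3443 + 475
3443 = 7*475 + 118
475 = 4*118 + 3
118 = 39*3 + 1
3 = 3*1 + 0
gcd = 1, so a unique solution mod 10804 exists.
Back-substitute for the Bézout coefficients:
1 = 118 − 39·3
1 = −39·475 + 157·118
1 = 157·3443 − 1138·475
1 = −1138·10804 + 3571·3443
So 3443·(3571) ≡ 1 (mod 10804), giving 3443⁻¹ ≡ 3571.
x ≡ 3443⁻¹·2456 ≡ 3571·2456 ≡ 8332 (mod 10804).

8332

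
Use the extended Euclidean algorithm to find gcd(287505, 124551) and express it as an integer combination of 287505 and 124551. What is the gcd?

Apply Euclid's algorithm to 287505 and 124551:
287505 = 2·124551 + 38403
124551 = 3·38403 + 9342
38403 = 4·9342 + 1035
9342 = 9·1035 + 27
1035 = 38·27 + 9
27 = 3·9 + 0
gcd(287505, 124551) = 9.
Express as a combination:
9 = 1035 − 38·27
9 = −38·9342 + 343·1035
9 = 343·38403 − 1410·9342
9 = −1410·124551 + 4573·38403
9 = 4573·287505 − 10556·124551
So 9 = (4573)·287505 + (-10556)·124551.

9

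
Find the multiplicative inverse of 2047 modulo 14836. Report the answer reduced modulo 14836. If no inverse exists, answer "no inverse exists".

12495

Run Euclid on (14836, 2047):
14836 = 7×2047 + 507
2047 = 4×507 + 19
507 = 26×19 + 13
19 = 1×13 + 6
13 = 2×6 + 1
6 = 6×1 + 0
Since gcd(2047, 14836) = 1, back-substitute to write 1 as a combination:
1 = 13 − 2·6
1 = −2·19 + 3·13
1 = 3·507 − 80·19
1 = −80·2047 + 323·507
1 = 323·14836 − 2341·2047
So 2047·(-2341) ≡ 1 (mod 14836), and -2341 ≡ 12495 (mod 14836).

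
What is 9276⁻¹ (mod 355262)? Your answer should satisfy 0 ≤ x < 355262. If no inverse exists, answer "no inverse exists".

no inverse exists

Euclidean algorithm on 355262, 9276:
355262 = 38*9276 + 2774
9276 = 3*2774 + 954
2774 = 2*954 + 866
954 = 1*866 + 88
866 = 9*88 + 74
88 = 1*74 + 14
74 = 5*14 + 4
14 = 3*4 + 2
4 = 2*2 + 0
Since gcd = 2 > 1, 9276 is not a unit mod 355262.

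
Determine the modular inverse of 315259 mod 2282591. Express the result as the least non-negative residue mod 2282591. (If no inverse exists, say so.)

Apply the Euclidean algorithm to 2282591 and 315259:
2282591 = 7·315259 + 75778
315259 = 4·75778 + 12147
75778 = 6·12147 + 2896
12147 = 4·2896 + 563
2896 = 5·563 + 81
563 = 6·81 + 77
81 = 1·77 + 4
77 = 19·4 + 1
4 = 4·1 + 0
gcd = 1, so the inverse exists. Back-substitute:
1 = 77 − 19·4
1 = −19·81 + 20·77
1 = 20·563 − 139·81
1 = −139·2896 + 715·563
1 = 715·12147 − 2999·2896
1 = −2999·75778 + 18709·12147
1 = 18709·315259 − 77835·75778
1 = −77835·2282591 + 563554·315259
So 315259·563554 ≡ 1 (mod 2282591).

563554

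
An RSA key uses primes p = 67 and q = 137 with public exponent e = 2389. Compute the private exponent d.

φ(n) = (p−1)(q−1) = 66·136 = 8976.
Need d with 2389·d ≡ 1 (mod 8976). Apply the extended Euclidean algorithm:
8976 = 3×2389 + 1809
2389 = 1×1809 + 580
1809 = 3×580 + 69
580 = 8×69 + 28
69 = 2×28 + 13
28 = 2×13 + 2
13 = 6×2 + 1
2 = 2×1 + 0
Back-substitute:
1 = 13 − 6·2
1 = −6·28 + 13·13
1 = 13·69 − 32·28
1 = −32·580 + 269·69
1 = 269·1809 − 839·580
1 = −839·2389 + 1108·1809
1 = 1108·8976 − 4163·2389
So 2389·(-4163) ≡ 1 (mod 8976), hence d ≡ -4163 ≡ 4813 (mod 8976).

4813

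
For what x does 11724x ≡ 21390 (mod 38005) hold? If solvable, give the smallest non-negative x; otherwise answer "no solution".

9435

First find gcd(11724, 38005):
38005 = 3×11724 + 2833
11724 = 4×2833 + 392
2833 = 7×392 + 89
392 = 4×89 + 36
89 = 2×36 + 17
36 = 2×17 + 2
17 = 8×2 + 1
2 = 2×1 + 0
gcd = 1, so a unique solution mod 38005 exists.
Back-substitute for the Bézout coefficients:
1 = 17 − 8·2
1 = −8·36 + 17·17
1 = 17·89 − 42·36
1 = −42·392 + 185·89
1 = 185·2833 − 1337·392
1 = −1337·11724 + 5533·2833
1 = 5533·38005 − 17936·11724
So 11724·(-17936) ≡ 1 (mod 38005), giving 11724⁻¹ ≡ 20069.
x ≡ 11724⁻¹·21390 ≡ 20069·21390 ≡ 9435 (mod 38005).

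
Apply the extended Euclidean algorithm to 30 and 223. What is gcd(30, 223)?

Apply Euclid's algorithm to 223 and 30:
223 = 7×30 + 13
30 = 2×13 + 4
13 = 3×4 + 1
4 = 4×1 + 0
gcd(30, 223) = 1.
Back-substituting:
1 = 13 − 3·4
1 = −3·30 + 7·13
1 = 7·223 − 52·30
So 1 = (7)·223 + (-52)·30.

1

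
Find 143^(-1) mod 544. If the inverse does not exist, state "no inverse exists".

Run Euclid on (544, 143):
544 = 3×143 + 115
143 = 1×115 + 28
115 = 4×28 + 3
28 = 9×3 + 1
3 = 3×1 + 0
The gcd is 1. Working backward:
1 = 28 − 9·3
1 = −9·115 + 37·28
1 = 37·143 − 46·115
1 = −46·544 + 175·143
So 143·175 ≡ 1 (mod 544).

175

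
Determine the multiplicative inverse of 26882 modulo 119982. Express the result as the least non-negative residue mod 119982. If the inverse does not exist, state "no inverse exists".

no inverse exists

Euclidean algorithm on 119982, 26882:
119982 = 4*26882 + 12454
26882 = 2*12454 + 1974
12454 = 6*1974 + 610
1974 = 3*610 + 144
610 = 4*144 + 34
144 = 4*34 + 8
34 = 4*8 + 2
8 = 4*2 + 0
gcd(26882, 119982) = 2 ≠ 1, so 26882 has no multiplicative inverse modulo 119982.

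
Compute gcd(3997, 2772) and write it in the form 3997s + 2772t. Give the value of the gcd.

7

Repeated division:
3997 = 1*2772 + 1225
2772 = 2*1225 + 322
1225 = 3*322 + 259
322 = 1*259 + 63
259 = 4*63 + 7
63 = 9*7 + 0
gcd(3997, 2772) = 7.
Back-substituting:
7 = 259 − 4·63
7 = −4·322 + 5·259
7 = 5·1225 − 19·322
7 = −19·2772 + 43·1225
7 = 43·3997 − 62·2772
So 7 = (43)·3997 + (-62)·2772.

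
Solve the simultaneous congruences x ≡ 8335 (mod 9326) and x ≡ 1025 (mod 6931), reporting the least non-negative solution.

Write x = 8335 + 9326·k. Then 9326·k ≡ 1025 − 8335 ≡ 6552 (mod 6931).
Need 9326⁻¹ mod 6931. Extended Euclid on (6931, 2395):
6931 = 2*2395 + 2141
2395 = 1*2141 + 254
2141 = 8*254 + 109
254 = 2*109 + 36
109 = 3*36 + 1
36 = 36*1 + 0
Back-substitute:
1 = 109 − 3·36
1 = −3·254 + 7·109
1 = 7·2141 − 59·254
1 = −59·2395 + 66·2141
1 = 66·6931 − 191·2395
9326⁻¹ ≡ 6740 (mod 6931), so k ≡ 6740·6552 ≡ 3079 (mod 6931).
x = 8335 + 9326·3079 = 28723089.

28723089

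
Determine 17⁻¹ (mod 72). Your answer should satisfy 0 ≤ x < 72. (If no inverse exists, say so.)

Run Euclid on (72, 17):
72 = 4*17 + 4
17 = 4*4 + 1
4 = 4*1 + 0
Since gcd(17, 72) = 1, back-substitute to write 1 as a combination:
1 = 17 − 4·4
1 = −4·72 + 17·17
So 17·17 ≡ 1 (mod 72).

17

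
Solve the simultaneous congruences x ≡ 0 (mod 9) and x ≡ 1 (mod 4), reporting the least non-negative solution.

9

Write x = 0 + 9·k. Then 9·k ≡ 1 − 0 ≡ 1 (mod 4).
Need 9⁻¹ mod 4. Extended Euclid on (4, 1):
4 = 4·1 + 0
9⁻¹ ≡ 1 (mod 4), so k ≡ 1·1 ≡ 1 (mod 4).
x = 0 + 9·1 = 9.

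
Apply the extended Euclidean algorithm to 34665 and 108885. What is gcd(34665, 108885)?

15

Euclidean algorithm:
108885 = 3*34665 + 4890
34665 = 7*4890 + 435
4890 = 11*435 + 105
435 = 4*105 + 15
105 = 7*15 + 0
gcd(34665, 108885) = 15.
Express as a combination:
15 = 435 − 4·105
15 = −4·4890 + 45·435
15 = 45·34665 − 319·4890
15 = −319·108885 + 1002·34665
So 15 = (-319)·108885 + (1002)·34665.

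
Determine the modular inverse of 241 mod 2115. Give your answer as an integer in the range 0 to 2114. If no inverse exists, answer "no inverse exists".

Apply the Euclidean algorithm to 2115 and 241:
2115 = 8·241 + 187
241 = 1·187 + 54
187 = 3·54 + 25
54 = 2·25 + 4
25 = 6·4 + 1
4 = 4·1 + 0
gcd = 1, so the inverse exists. Back-substitute:
1 = 25 − 6·4
1 = −6·54 + 13·25
1 = 13·187 − 45·54
1 = −45·241 + 58·187
1 = 58·2115 − 509·241
Hence 241⁻¹ ≡ -509 ≡ 1606 (mod 2115).

1606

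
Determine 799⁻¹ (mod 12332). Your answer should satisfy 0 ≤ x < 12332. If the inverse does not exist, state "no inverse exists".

Extended Euclidean algorithm:
12332 = 15×799 + 347
799 = 2×347 + 105
347 = 3×105 + 32
105 = 3×32 + 9
32 = 3×9 + 5
9 = 1×5 + 4
5 = 1×4 + 1
4 = 4×1 + 0
The gcd is 1. Working backward:
1 = 5 − 4
1 = −9 + 2·5
1 = 2·32 − 7·9
1 = −7·105 + 23·32
1 = 23·347 − 76·105
1 = −76·799 + 175·347
1 = 175·12332 − 2701·799
So 799·(-2701) ≡ 1 (mod 12332), and -2701 ≡ 9631 (mod 12332).

9631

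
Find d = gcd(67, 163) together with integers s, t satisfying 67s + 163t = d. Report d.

1

Euclidean algorithm:
163 = 2·67 + 29
67 = 2·29 + 9
29 = 3·9 + 2
9 = 4·2 + 1
2 = 2·1 + 0
gcd(67, 163) = 1.
Working backward:
1 = 9 − 4·2
1 = −4·29 + 13·9
1 = 13·67 − 30·29
1 = −30·163 + 73·67
So 1 = (-30)·163 + (73)·67.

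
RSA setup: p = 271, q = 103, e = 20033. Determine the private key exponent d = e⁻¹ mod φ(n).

φ(n) = (p−1)(q−1) = 270·102 = 27540.
Need d with 20033·d ≡ 1 (mod 27540). Apply the extended Euclidean algorithm:
27540 = 1·20033 + 7507
20033 = 2·7507 + 5019
7507 = 1·5019 + 2488
5019 = 2·2488 + 43
2488 = 57·43 + 37
43 = 1·37 + 6
37 = 6·6 + 1
6 = 6·1 + 0
Back-substitute:
1 = 37 − 6·6
1 = −6·43 + 7·37
1 = 7·2488 − 405·43
1 = −405·5019 + 817·2488
1 = 817·7507 − 1222·5019
1 = −1222·20033 + 3261·7507
1 = 3261·27540 − 4483·20033
So 20033·(-4483) ≡ 1 (mod 27540), hence d ≡ -4483 ≡ 23057 (mod 27540).

23057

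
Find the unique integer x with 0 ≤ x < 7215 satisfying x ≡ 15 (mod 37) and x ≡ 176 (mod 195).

Write x = 15 + 37·k. Then 37·k ≡ 176 − 15 ≡ 161 (mod 195).
Need 37⁻¹ mod 195. Extended Euclid on (195, 37):
195 = 5*37 + 10
37 = 3*10 + 7
10 = 1*7 + 3
7 = 2*3 + 1
3 = 3*1 + 0
Back-substitute:
1 = 7 − 2·3
1 = −2·10 + 3·7
1 = 3·37 − 11·10
1 = −11·195 + 58·37
37⁻¹ ≡ 58 (mod 195), so k ≡ 58·161 ≡ 173 (mod 195).
x = 15 + 37·173 = 6416.

6416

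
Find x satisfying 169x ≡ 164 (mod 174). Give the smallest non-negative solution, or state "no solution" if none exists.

First find gcd(169, 174):
174 = 1·169 + 5
169 = 33·5 + 4
5 = 1·4 + 1
4 = 4·1 + 0
gcd = 1, so a unique solution mod 174 exists.
Back-substitute for the Bézout coefficients:
1 = 5 − 4
1 = −169 + 34·5
1 = 34·174 − 35·169
So 169·(-35) ≡ 1 (mod 174), giving 169⁻¹ ≡ 139.
x ≡ 169⁻¹·164 ≡ 139·164 ≡ 2 (mod 174).

2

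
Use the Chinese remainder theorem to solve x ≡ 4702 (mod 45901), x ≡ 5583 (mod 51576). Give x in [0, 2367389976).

336229527

Write x = 4702 + 45901·k. Then 45901·k ≡ 5583 − 4702 ≡ 881 (mod 51576).
Need 45901⁻¹ mod 51576. Extended Euclid on (51576, 45901):
51576 = 1×45901 + 5675
45901 = 8×5675 + 501
5675 = 11×501 + 164
501 = 3×164 + 9
164 = 18×9 + 2
9 = 4×2 + 1
2 = 2×1 + 0
Back-substitute:
1 = 9 − 4·2
1 = −4·164 + 73·9
1 = 73·501 − 223·164
1 = −223·5675 + 2526·501
1 = 2526·45901 − 20431·5675
1 = −20431·51576 + 22957·45901
45901⁻¹ ≡ 22957 (mod 51576), so k ≡ 22957·881 ≡ 7325 (mod 51576).
x = 4702 + 45901·7325 = 336229527.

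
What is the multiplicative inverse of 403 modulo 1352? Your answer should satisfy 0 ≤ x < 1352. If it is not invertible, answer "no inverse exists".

Compute gcd(403, 1352):
1352 = 3·403 + 143
403 = 2·143 + 117
143 = 1·117 + 26
117 = 4·26 + 13
26 = 2·13 + 0
gcd(403, 1352) = 13 ≠ 1, so 403 has no multiplicative inverse modulo 1352.

no inverse exists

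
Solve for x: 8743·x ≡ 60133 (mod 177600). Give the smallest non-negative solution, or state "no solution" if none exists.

122131

First find gcd(8743, 177600):
177600 = 20·8743 + 2740
8743 = 3·2740 + 523
2740 = 5·523 + 125
523 = 4·125 + 23
125 = 5·23 + 10
23 = 2·10 + 3
10 = 3·3 + 1
3 = 3·1 + 0
gcd = 1, so a unique solution mod 177600 exists.
Back-substitute for the Bézout coefficients:
1 = 10 − 3·3
1 = −3·23 + 7·10
1 = 7·125 − 38·23
1 = −38·523 + 159·125
1 = 159·2740 − 833·523
1 = −833·8743 + 2658·2740
1 = 2658·177600 − 53993·8743
So 8743·(-53993) ≡ 1 (mod 177600), giving 8743⁻¹ ≡ 123607.
x ≡ 8743⁻¹·60133 ≡ 123607·60133 ≡ 122131 (mod 177600).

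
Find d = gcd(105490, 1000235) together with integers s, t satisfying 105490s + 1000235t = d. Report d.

Euclidean algorithm:
1000235 = 9·105490 + 50825
105490 = 2·50825 + 3840
50825 = 13·3840 + 905
3840 = 4·905 + 220
905 = 4·220 + 25
220 = 8·25 + 20
25 = 1·20 + 5
20 = 4·5 + 0
gcd(105490, 1000235) = 5.
Back-substituting:
5 = 25 − 20
5 = −220 + 9·25
5 = 9·905 − 37·220
5 = −37·3840 + 157·905
5 = 157·50825 − 2078·3840
5 = −2078·105490 + 4313·50825
5 = 4313·1000235 − 40895·105490
So 5 = (4313)·1000235 + (-40895)·105490.

5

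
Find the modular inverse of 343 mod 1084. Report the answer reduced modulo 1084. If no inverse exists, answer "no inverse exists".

Extended Euclidean algorithm:
1084 = 3*343 + 55
343 = 6*55 + 13
55 = 4*13 + 3
13 = 4*3 + 1
3 = 3*1 + 0
gcd = 1, so the inverse exists. Back-substitute:
1 = 13 − 4·3
1 = −4·55 + 17·13
1 = 17·343 − 106·55
1 = −106·1084 + 335·343
So 343·335 ≡ 1 (mod 1084).

335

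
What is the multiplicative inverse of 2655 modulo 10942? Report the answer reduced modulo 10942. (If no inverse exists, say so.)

1801

gcd(10942, 2655) by repeated division:
10942 = 4*2655 + 322
2655 = 8*322 + 79
322 = 4*79 + 6
79 = 13*6 + 1
6 = 6*1 + 0
The gcd is 1. Working backward:
1 = 79 − 13·6
1 = −13·322 + 53·79
1 = 53·2655 − 437·322
1 = −437·10942 + 1801·2655
So 2655·1801 ≡ 1 (mod 10942).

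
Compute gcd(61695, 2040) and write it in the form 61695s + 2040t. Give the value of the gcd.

Repeated division:
61695 = 30*2040 + 495
2040 = 4*495 + 60
495 = 8*60 + 15
60 = 4*15 + 0
gcd(61695, 2040) = 15.
Working backward:
15 = 495 − 8·60
15 = −8·2040 + 33·495
15 = 33·61695 − 998·2040
So 15 = (33)·61695 + (-998)·2040.

15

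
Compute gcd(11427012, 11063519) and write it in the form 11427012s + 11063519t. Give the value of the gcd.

Repeated division:
11427012 = 1×11063519 + 363493
11063519 = 30×363493 + 158729
363493 = 2×158729 + 46035
158729 = 3×46035 + 20624
46035 = 2×20624 + 4787
20624 = 4×4787 + 1476
4787 = 3×1476 + 359
1476 = 4×359 + 40
359 = 8×40 + 39
40 = 1×39 + 1
39 = 39×1 + 0
gcd(11427012, 11063519) = 1.
Express as a combination:
1 = 40 − 39
1 = −359 + 9·40
1 = 9·1476 − 37·359
1 = −37·4787 + 120·1476
1 = 120·20624 − 517·4787
1 = −517·46035 + 1154·20624
1 = 1154·158729 − 3979·46035
1 = −3979·363493 + 9112·158729
1 = 9112·11063519 − 277339·363493
1 = −277339·11427012 + 286451·11063519
So 1 = (-277339)·11427012 + (286451)·11063519.

1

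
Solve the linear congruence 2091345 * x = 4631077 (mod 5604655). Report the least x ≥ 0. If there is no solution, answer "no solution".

no solution

gcd(2091345, 5604655):
5604655 = 2×2091345 + 1421965
2091345 = 1×1421965 + 669380
1421965 = 2×669380 + 83205
669380 = 8×83205 + 3740
83205 = 22×3740 + 925
3740 = 4×925 + 40
925 = 23×40 + 5
40 = 8×5 + 0
gcd = 5, but 5 ∤ 4631077, so the congruence has no solution.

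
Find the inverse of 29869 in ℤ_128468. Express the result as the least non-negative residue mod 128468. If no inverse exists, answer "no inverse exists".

Run Euclid on (128468, 29869):
128468 = 4·29869 + 8992
29869 = 3·8992 + 2893
8992 = 3·2893 + 313
2893 = 9·313 + 76
313 = 4·76 + 9
76 = 8·9 + 4
9 = 2·4 + 1
4 = 4·1 + 0
gcd = 1, so the inverse exists. Back-substitute:
1 = 9 − 2·4
1 = −2·76 + 17·9
1 = 17·313 − 70·76
1 = −70·2893 + 647·313
1 = 647·8992 − 2011·2893
1 = −2011·29869 + 6680·8992
1 = 6680·128468 − 28731·29869
Thus 29869·(-28731) ≡ 1 (mod 128468); reducing, -28731 mod 128468 = 99737.

99737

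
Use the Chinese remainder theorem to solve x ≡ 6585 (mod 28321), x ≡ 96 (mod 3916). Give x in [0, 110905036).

105219100

Write x = 6585 + 28321·k. Then 28321·k ≡ 96 − 6585 ≡ 1343 (mod 3916).
Need 28321⁻¹ mod 3916. Extended Euclid on (3916, 909):
3916 = 4·909 + 280
909 = 3·280 + 69
280 = 4·69 + 4
69 = 17·4 + 1
4 = 4·1 + 0
Back-substitute:
1 = 69 − 17·4
1 = −17·280 + 69·69
1 = 69·909 − 224·280
1 = −224·3916 + 965·909
28321⁻¹ ≡ 965 (mod 3916), so k ≡ 965·1343 ≡ 3715 (mod 3916).
x = 6585 + 28321·3715 = 105219100.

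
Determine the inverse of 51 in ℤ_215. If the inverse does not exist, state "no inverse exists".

Extended Euclidean algorithm:
215 = 4*51 + 11
51 = 4*11 + 7
11 = 1*7 + 4
7 = 1*4 + 3
4 = 1*3 + 1
3 = 3*1 + 0
gcd = 1, so the inverse exists. Back-substitute:
1 = 4 − 3
1 = −7 + 2·4
1 = 2·11 − 3·7
1 = −3·51 + 14·11
1 = 14·215 − 59·51
Hence 51⁻¹ ≡ -59 ≡ 156 (mod 215).

156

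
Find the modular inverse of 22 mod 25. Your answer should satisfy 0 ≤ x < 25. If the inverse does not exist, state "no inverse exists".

Run Euclid on (25, 22):
25 = 1·22 + 3
22 = 7·3 + 1
3 = 3·1 + 0
The gcd is 1. Working backward:
1 = 22 − 7·3
1 = −7·25 + 8·22
So 22·8 ≡ 1 (mod 25).

8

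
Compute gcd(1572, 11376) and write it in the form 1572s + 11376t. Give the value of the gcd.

12

Apply Euclid's algorithm to 11376 and 1572:
11376 = 7×1572 + 372
1572 = 4×372 + 84
372 = 4×84 + 36
84 = 2×36 + 12
36 = 3×12 + 0
gcd(1572, 11376) = 12.
Back-substituting:
12 = 84 − 2·36
12 = −2·372 + 9·84
12 = 9·1572 − 38·372
12 = −38·11376 + 275·1572
So 12 = (-38)·11376 + (275)·1572.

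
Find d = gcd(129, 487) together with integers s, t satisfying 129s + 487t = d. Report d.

Euclidean algorithm:
487 = 3×129 + 100
129 = 1×100 + 29
100 = 3×29 + 13
29 = 2×13 + 3
13 = 4×3 + 1
3 = 3×1 + 0
gcd(129, 487) = 1.
Working backward:
1 = 13 − 4·3
1 = −4·29 + 9·13
1 = 9·100 − 31·29
1 = −31·129 + 40·100
1 = 40·487 − 151·129
So 1 = (40)·487 + (-151)·129.

1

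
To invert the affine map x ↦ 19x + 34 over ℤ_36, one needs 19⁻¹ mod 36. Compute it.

19

Extended Euclidean algorithm:
36 = 1×19 + 17
19 = 1×17 + 2
17 = 8×2 + 1
2 = 2×1 + 0
Since gcd(19, 36) = 1, back-substitute to write 1 as a combination:
1 = 17 − 8·2
1 = −8·19 + 9·17
1 = 9·36 − 17·19
Hence 19⁻¹ ≡ -17 ≡ 19 (mod 36).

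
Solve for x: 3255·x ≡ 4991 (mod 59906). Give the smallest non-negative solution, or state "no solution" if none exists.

First find gcd(3255, 59906):
59906 = 18*3255 + 1316
3255 = 2*1316 + 623
1316 = 2*623 + 70
623 = 8*70 + 63
70 = 1*63 + 7
63 = 9*7 + 0
gcd = 7 and 7 | 4991, so solutions exist. Divide through by 7: 465x ≡ 713 (mod 8558).
Now find 465⁻¹ mod 8558:
8558 = 18*465 + 188
465 = 2*188 + 89
188 = 2*89 + 10
89 = 8*10 + 9
10 = 1*9 + 1
9 = 9*1 + 0
Back-substitute:
1 = 10 − 9
1 = −89 + 9·10
1 = 9·188 − 19·89
1 = −19·465 + 47·188
1 = 47·8558 − 865·465
So 465·(-865) ≡ 1 (mod 8558), i.e. 465⁻¹ ≡ 7693.
Then x ≡ 7693·713 ≡ 7989 (mod 8558); the smallest non-negative solution is x = 7989.

7989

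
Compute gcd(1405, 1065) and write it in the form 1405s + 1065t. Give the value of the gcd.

Euclidean algorithm:
1405 = 1*1065 + 340
1065 = 3*340 + 45
340 = 7*45 + 25
45 = 1*25 + 20
25 = 1*20 + 5
20 = 4*5 + 0
gcd(1405, 1065) = 5.
Working backward:
5 = 25 − 20
5 = −45 + 2·25
5 = 2·340 − 15·45
5 = −15·1065 + 47·340
5 = 47·1405 − 62·1065
So 5 = (47)·1405 + (-62)·1065.

5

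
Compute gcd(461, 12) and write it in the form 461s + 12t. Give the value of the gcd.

1

Repeated division:
461 = 38×12 + 5
12 = 2×5 + 2
5 = 2×2 + 1
2 = 2×1 + 0
gcd(461, 12) = 1.
Express as a combination:
1 = 5 − 2·2
1 = −2·12 + 5·5
1 = 5·461 − 192·12
So 1 = (5)·461 + (-192)·12.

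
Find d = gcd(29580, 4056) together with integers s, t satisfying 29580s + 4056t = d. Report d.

Apply Euclid's algorithm to 29580 and 4056:
29580 = 7*4056 + 1188
4056 = 3*1188 + 492
1188 = 2*492 + 204
492 = 2*204 + 84
204 = 2*84 + 36
84 = 2*36 + 12
36 = 3*12 + 0
gcd(29580, 4056) = 12.
Back-substituting:
12 = 84 − 2·36
12 = −2·204 + 5·84
12 = 5·492 − 12·204
12 = −12·1188 + 29·492
12 = 29·4056 − 99·1188
12 = −99·29580 + 722·4056
So 12 = (-99)·29580 + (722)·4056.

12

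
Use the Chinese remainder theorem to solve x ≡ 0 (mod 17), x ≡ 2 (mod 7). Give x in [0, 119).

51

Write x = 0 + 17·k. Then 17·k ≡ 2 − 0 ≡ 2 (mod 7).
Need 17⁻¹ mod 7. Extended Euclid on (7, 3):
7 = 2·3 + 1
3 = 3·1 + 0
Back-substitute:
1 = 7 − 2·3
17⁻¹ ≡ 5 (mod 7), so k ≡ 5·2 ≡ 3 (mod 7).
x = 0 + 17·3 = 51.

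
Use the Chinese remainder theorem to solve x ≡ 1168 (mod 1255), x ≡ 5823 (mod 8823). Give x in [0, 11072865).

Write x = 1168 + 1255·k. Then 1255·k ≡ 5823 − 1168 ≡ 4655 (mod 8823).
Need 1255⁻¹ mod 8823. Extended Euclid on (8823, 1255):
8823 = 7×1255 + 38
1255 = 33×38 + 1
38 = 38×1 + 0
Back-substitute:
1 = 1255 − 33·38
1 = −33·8823 + 232·1255
1255⁻¹ ≡ 232 (mod 8823), so k ≡ 232·4655 ≡ 3554 (mod 8823).
x = 1168 + 1255·3554 = 4461438.

4461438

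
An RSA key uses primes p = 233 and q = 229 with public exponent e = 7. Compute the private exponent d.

φ(n) = (p−1)(q−1) = 232·228 = 52896.
Need d with 7·d ≡ 1 (mod 52896). Apply the extended Euclidean algorithm:
52896 = 7556*7 + 4
7 = 1*4 + 3
4 = 1*3 + 1
3 = 3*1 + 0
Back-substitute:
1 = 4 − 3
1 = −7 + 2·4
1 = 2·52896 − 15113·7
So 7·(-15113) ≡ 1 (mod 52896), hence d ≡ -15113 ≡ 37783 (mod 52896).

37783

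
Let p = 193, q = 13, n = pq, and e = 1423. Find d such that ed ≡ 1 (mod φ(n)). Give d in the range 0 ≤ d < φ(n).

1135

φ(n) = (p−1)(q−1) = 192·12 = 2304.
Need d with 1423·d ≡ 1 (mod 2304). Apply the extended Euclidean algorithm:
2304 = 1·1423 + 881
1423 = 1·881 + 542
881 = 1·542 + 339
542 = 1·339 + 203
339 = 1·203 + 136
203 = 1·136 + 67
136 = 2·67 + 2
67 = 33·2 + 1
2 = 2·1 + 0
Back-substitute:
1 = 67 − 33·2
1 = −33·136 + 67·67
1 = 67·203 − 100·136
1 = −100·339 + 167·203
1 = 167·542 − 267·339
1 = −267·881 + 434·542
1 = 434·1423 − 701·881
1 = −701·2304 + 1135·1423
So 1423·1135 ≡ 1 (mod 2304), hence d = 1135.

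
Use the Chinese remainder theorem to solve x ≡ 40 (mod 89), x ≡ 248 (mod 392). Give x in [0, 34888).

Write x = 40 + 89·k. Then 89·k ≡ 248 − 40 ≡ 208 (mod 392).
Need 89⁻¹ mod 392. Extended Euclid on (392, 89):
392 = 4*89 + 36
89 = 2*36 + 17
36 = 2*17 + 2
17 = 8*2 + 1
2 = 2*1 + 0
Back-substitute:
1 = 17 − 8·2
1 = −8·36 + 17·17
1 = 17·89 − 42·36
1 = −42·392 + 185·89
89⁻¹ ≡ 185 (mod 392), so k ≡ 185·208 ≡ 64 (mod 392).
x = 40 + 89·64 = 5736.

5736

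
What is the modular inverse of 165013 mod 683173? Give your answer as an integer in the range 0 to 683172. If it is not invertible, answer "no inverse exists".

Run Euclid on (683173, 165013):
683173 = 4·165013 + 23121
165013 = 7·23121 + 3166
23121 = 7·3166 + 959
3166 = 3·959 + 289
959 = 3·289 + 92
289 = 3·92 + 13
92 = 7·13 + 1
13 = 13·1 + 0
gcd = 1, so the inverse exists. Back-substitute:
1 = 92 − 7·13
1 = −7·289 + 22·92
1 = 22·959 − 73·289
1 = −73·3166 + 241·959
1 = 241·23121 − 1760·3166
1 = −1760·165013 + 12561·23121
1 = 12561·683173 − 52004·165013
Thus 165013·(-52004) ≡ 1 (mod 683173); reducing, -52004 mod 683173 = 631169.

631169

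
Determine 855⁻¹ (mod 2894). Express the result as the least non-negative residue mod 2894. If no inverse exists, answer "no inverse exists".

Apply the Euclidean algorithm to 2894 and 855:
2894 = 3×855 + 329
855 = 2×329 + 197
329 = 1×197 + 132
197 = 1×132 + 65
132 = 2×65 + 2
65 = 32×2 + 1
2 = 2×1 + 0
The gcd is 1. Working backward:
1 = 65 − 32·2
1 = −32·132 + 65·65
1 = 65·197 − 97·132
1 = −97·329 + 162·197
1 = 162·855 − 421·329
1 = −421·2894 + 1425·855
So 855·1425 ≡ 1 (mod 2894).

1425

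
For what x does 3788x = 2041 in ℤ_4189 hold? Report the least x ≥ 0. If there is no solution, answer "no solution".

4069

First find gcd(3788, 4189):
4189 = 1*3788 + 401
3788 = 9*401 + 179
401 = 2*179 + 43
179 = 4*43 + 7
43 = 6*7 + 1
7 = 7*1 + 0
gcd = 1, so a unique solution mod 4189 exists.
Back-substitute for the Bézout coefficients:
1 = 43 − 6·7
1 = −6·179 + 25·43
1 = 25·401 − 56·179
1 = −56·3788 + 529·401
1 = 529·4189 − 585·3788
So 3788·(-585) ≡ 1 (mod 4189), giving 3788⁻¹ ≡ 3604.
x ≡ 3788⁻¹·2041 ≡ 3604·2041 ≡ 4069 (mod 4189).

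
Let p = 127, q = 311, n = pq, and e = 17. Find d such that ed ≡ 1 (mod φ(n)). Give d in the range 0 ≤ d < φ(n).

6893

φ(n) = (p−1)(q−1) = 126·310 = 39060.
Need d with 17·d ≡ 1 (mod 39060). Apply the extended Euclidean algorithm:
39060 = 2297·17 + 11
17 = 1·11 + 6
11 = 1·6 + 5
6 = 1·5 + 1
5 = 5·1 + 0
Back-substitute:
1 = 6 − 5
1 = −11 + 2·6
1 = 2·17 − 3·11
1 = −3·39060 + 6893·17
So 17·6893 ≡ 1 (mod 39060), hence d = 6893.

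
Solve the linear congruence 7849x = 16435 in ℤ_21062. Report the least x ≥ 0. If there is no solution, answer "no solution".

11801

First find gcd(7849, 21062):
21062 = 2×7849 + 5364
7849 = 1×5364 + 2485
5364 = 2×2485 + 394
2485 = 6×394 + 121
394 = 3×121 + 31
121 = 3×31 + 28
31 = 1×28 + 3
28 = 9×3 + 1
3 = 3×1 + 0
gcd = 1, so a unique solution mod 21062 exists.
Back-substitute for the Bézout coefficients:
1 = 28 − 9·3
1 = −9·31 + 10·28
1 = 10·121 − 39·31
1 = −39·394 + 127·121
1 = 127·2485 − 801·394
1 = −801·5364 + 1729·2485
1 = 1729·7849 − 2530·5364
1 = −2530·21062 + 6789·7849
So 7849·(6789) ≡ 1 (mod 21062), giving 7849⁻¹ ≡ 6789.
x ≡ 7849⁻¹·16435 ≡ 6789·16435 ≡ 11801 (mod 21062).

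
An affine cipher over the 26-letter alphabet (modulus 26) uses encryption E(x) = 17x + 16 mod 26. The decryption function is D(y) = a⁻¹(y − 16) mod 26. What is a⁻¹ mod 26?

23

Apply the Euclidean algorithm to 26 and 17:
26 = 1×17 + 9
17 = 1×9 + 8
9 = 1×8 + 1
8 = 8×1 + 0
gcd = 1, so the inverse exists. Back-substitute:
1 = 9 − 8
1 = −17 + 2·9
1 = 2·26 − 3·17
Hence 17⁻¹ ≡ -3 ≡ 23 (mod 26).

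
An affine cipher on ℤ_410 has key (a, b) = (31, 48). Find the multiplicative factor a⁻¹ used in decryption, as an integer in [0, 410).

291

Extended Euclidean algorithm:
410 = 13×31 + 7
31 = 4×7 + 3
7 = 2×3 + 1
3 = 3×1 + 0
The gcd is 1. Working backward:
1 = 7 − 2·3
1 = −2·31 + 9·7
1 = 9·410 − 119·31
Thus 31·(-119) ≡ 1 (mod 410); reducing, -119 mod 410 = 291.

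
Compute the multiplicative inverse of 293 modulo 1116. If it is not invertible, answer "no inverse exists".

Run Euclid on (1116, 293):
1116 = 3×293 + 237
293 = 1×237 + 56
237 = 4×56 + 13
56 = 4×13 + 4
13 = 3×4 + 1
4 = 4×1 + 0
The gcd is 1. Working backward:
1 = 13 − 3·4
1 = −3·56 + 13·13
1 = 13·237 − 55·56
1 = −55·293 + 68·237
1 = 68·1116 − 259·293
Hence 293⁻¹ ≡ -259 ≡ 857 (mod 1116).

857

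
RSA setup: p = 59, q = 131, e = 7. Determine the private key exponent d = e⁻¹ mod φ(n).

6463

φ(n) = (p−1)(q−1) = 58·130 = 7540.
Need d with 7·d ≡ 1 (mod 7540). Apply the extended Euclidean algorithm:
7540 = 1077·7 + 1
7 = 7·1 + 0
Back-substitute:
1 = 7540 − 1077·7
So 7·(-1077) ≡ 1 (mod 7540), hence d ≡ -1077 ≡ 6463 (mod 7540).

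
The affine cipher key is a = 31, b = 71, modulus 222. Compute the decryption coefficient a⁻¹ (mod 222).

Extended Euclidean algorithm:
222 = 7*31 + 5
31 = 6*5 + 1
5 = 5*1 + 0
The gcd is 1. Working backward:
1 = 31 − 6·5
1 = −6·222 + 43·31
So 31·43 ≡ 1 (mod 222).

43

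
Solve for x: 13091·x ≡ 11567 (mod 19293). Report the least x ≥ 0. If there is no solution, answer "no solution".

7324

First find gcd(13091, 19293):
19293 = 1*13091 + 6202
13091 = 2*6202 + 687
6202 = 9*687 + 19
687 = 36*19 + 3
19 = 6*3 + 1
3 = 3*1 + 0
gcd = 1, so a unique solution mod 19293 exists.
Back-substitute for the Bézout coefficients:
1 = 19 − 6·3
1 = −6·687 + 217·19
1 = 217·6202 − 1959·687
1 = −1959·13091 + 4135·6202
1 = 4135·19293 − 6094·13091
So 13091·(-6094) ≡ 1 (mod 19293), giving 13091⁻¹ ≡ 13199.
x ≡ 13091⁻¹·11567 ≡ 13199·11567 ≡ 7324 (mod 19293).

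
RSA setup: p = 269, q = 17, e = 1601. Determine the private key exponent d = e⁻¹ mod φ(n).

φ(n) = (p−1)(q−1) = 268·16 = 4288.
Need d with 1601·d ≡ 1 (mod 4288). Apply the extended Euclidean algorithm:
4288 = 2*1601 + 1086
1601 = 1*1086 + 515
1086 = 2*515 + 56
515 = 9*56 + 11
56 = 5*11 + 1
11 = 11*1 + 0
Back-substitute:
1 = 56 − 5·11
1 = −5·515 + 46·56
1 = 46·1086 − 97·515
1 = −97·1601 + 143·1086
1 = 143·4288 − 383·1601
So 1601·(-383) ≡ 1 (mod 4288), hence d ≡ -383 ≡ 3905 (mod 4288).

3905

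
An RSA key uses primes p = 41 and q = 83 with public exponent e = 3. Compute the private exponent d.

φ(n) = (p−1)(q−1) = 40·82 = 3280.
Need d with 3·d ≡ 1 (mod 3280). Apply the extended Euclidean algorithm:
3280 = 1093*3 + 1
3 = 3*1 + 0
Back-substitute:
1 = 3280 − 1093·3
So 3·(-1093) ≡ 1 (mod 3280), hence d ≡ -1093 ≡ 2187 (mod 3280).

2187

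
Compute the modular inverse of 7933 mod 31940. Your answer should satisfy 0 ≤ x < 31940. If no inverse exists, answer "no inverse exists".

gcd(31940, 7933) by repeated division:
31940 = 4×7933 + 208
7933 = 38×208 + 29
208 = 7×29 + 5
29 = 5×5 + 4
5 = 1×4 + 1
4 = 4×1 + 0
The gcd is 1. Working backward:
1 = 5 − 4
1 = −29 + 6·5
1 = 6·208 − 43·29
1 = −43·7933 + 1640·208
1 = 1640·31940 − 6603·7933
So 7933·(-6603) ≡ 1 (mod 31940), and -6603 ≡ 25337 (mod 31940).

25337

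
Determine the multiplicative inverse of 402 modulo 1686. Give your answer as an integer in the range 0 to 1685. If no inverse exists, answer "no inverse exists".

Compute gcd(402, 1686):
1686 = 4×402 + 78
402 = 5×78 + 12
78 = 6×12 + 6
12 = 2×6 + 0
gcd(402, 1686) = 6 ≠ 1, so 402 has no multiplicative inverse modulo 1686.

no inverse exists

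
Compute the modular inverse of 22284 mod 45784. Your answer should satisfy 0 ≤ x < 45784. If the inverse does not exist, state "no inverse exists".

Euclidean algorithm on 45784, 22284:
45784 = 2·22284 + 1216
22284 = 18·1216 + 396
1216 = 3·396 + 28
396 = 14·28 + 4
28 = 7·4 + 0
The gcd is 4, not 1, hence no inverse exists.

no inverse exists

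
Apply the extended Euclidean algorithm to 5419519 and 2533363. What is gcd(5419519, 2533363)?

Repeated division:
5419519 = 2*2533363 + 352793
2533363 = 7*352793 + 63812
352793 = 5*63812 + 33733
63812 = 1*33733 + 30079
33733 = 1*30079 + 3654
30079 = 8*3654 + 847
3654 = 4*847 + 266
847 = 3*266 + 49
266 = 5*49 + 21
49 = 2*21 + 7
21 = 3*7 + 0
gcd(5419519, 2533363) = 7.
Express as a combination:
7 = 49 − 2·21
7 = −2·266 + 11·49
7 = 11·847 − 35·266
7 = −35·3654 + 151·847
7 = 151·30079 − 1243·3654
7 = −1243·33733 + 1394·30079
7 = 1394·63812 − 2637·33733
7 = −2637·352793 + 14579·63812
7 = 14579·2533363 − 104690·352793
7 = −104690·5419519 + 223959·2533363
So 7 = (-104690)·5419519 + (223959)·2533363.

7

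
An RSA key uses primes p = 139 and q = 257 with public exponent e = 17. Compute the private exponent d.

φ(n) = (p−1)(q−1) = 138·256 = 35328.
Need d with 17·d ≡ 1 (mod 35328). Apply the extended Euclidean algorithm:
35328 = 2078*17 + 2
17 = 8*2 + 1
2 = 2*1 + 0
Back-substitute:
1 = 17 − 8·2
1 = −8·35328 + 16625·17
So 17·16625 ≡ 1 (mod 35328), hence d = 16625.

16625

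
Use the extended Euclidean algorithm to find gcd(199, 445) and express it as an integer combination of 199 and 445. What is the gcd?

Euclidean algorithm:
445 = 2×199 + 47
199 = 4×47 + 11
47 = 4×11 + 3
11 = 3×3 + 2
3 = 1×2 + 1
2 = 2×1 + 0
gcd(199, 445) = 1.
Back-substituting:
1 = 3 − 2
1 = −11 + 4·3
1 = 4·47 − 17·11
1 = −17·199 + 72·47
1 = 72·445 − 161·199
So 1 = (72)·445 + (-161)·199.

1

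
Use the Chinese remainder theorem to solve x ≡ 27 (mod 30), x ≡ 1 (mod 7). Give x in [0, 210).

Write x = 27 + 30·k. Then 30·k ≡ 1 − 27 ≡ 2 (mod 7).
Need 30⁻¹ mod 7. Extended Euclid on (7, 2):
7 = 3·2 + 1
2 = 2·1 + 0
Back-substitute:
1 = 7 − 3·2
30⁻¹ ≡ 4 (mod 7), so k ≡ 4·2 ≡ 1 (mod 7).
x = 27 + 30·1 = 57.

57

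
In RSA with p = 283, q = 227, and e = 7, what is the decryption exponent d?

45523

φ(n) = (p−1)(q−1) = 282·226 = 63732.
Need d with 7·d ≡ 1 (mod 63732). Apply the extended Euclidean algorithm:
63732 = 9104*7 + 4
7 = 1*4 + 3
4 = 1*3 + 1
3 = 3*1 + 0
Back-substitute:
1 = 4 − 3
1 = −7 + 2·4
1 = 2·63732 − 18209·7
So 7·(-18209) ≡ 1 (mod 63732), hence d ≡ -18209 ≡ 45523 (mod 63732).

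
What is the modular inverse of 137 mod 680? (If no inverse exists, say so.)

273

Run Euclid on (680, 137):
680 = 4×137 + 132
137 = 1×132 + 5
132 = 26×5 + 2
5 = 2×2 + 1
2 = 2×1 + 0
The gcd is 1. Working backward:
1 = 5 − 2·2
1 = −2·132 + 53·5
1 = 53·137 − 55·132
1 = −55·680 + 273·137
So 137·273 ≡ 1 (mod 680).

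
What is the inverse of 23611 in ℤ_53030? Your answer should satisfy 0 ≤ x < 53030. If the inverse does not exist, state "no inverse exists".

15951

Extended Euclidean algorithm:
53030 = 2·23611 + 5808
23611 = 4·5808 + 379
5808 = 15·379 + 123
379 = 3·123 + 10
123 = 12·10 + 3
10 = 3·3 + 1
3 = 3·1 + 0
The gcd is 1. Working backward:
1 = 10 − 3·3
1 = −3·123 + 37·10
1 = 37·379 − 114·123
1 = −114·5808 + 1747·379
1 = 1747·23611 − 7102·5808
1 = −7102·53030 + 15951·23611
So 23611·15951 ≡ 1 (mod 53030).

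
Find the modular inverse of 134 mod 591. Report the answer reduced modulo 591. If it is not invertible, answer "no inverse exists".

Run Euclid on (591, 134):
591 = 4×134 + 55
134 = 2×55 + 24
55 = 2×24 + 7
24 = 3×7 + 3
7 = 2×3 + 1
3 = 3×1 + 0
gcd = 1, so the inverse exists. Back-substitute:
1 = 7 − 2·3
1 = −2·24 + 7·7
1 = 7·55 − 16·24
1 = −16·134 + 39·55
1 = 39·591 − 172·134
Hence 134⁻¹ ≡ -172 ≡ 419 (mod 591).

419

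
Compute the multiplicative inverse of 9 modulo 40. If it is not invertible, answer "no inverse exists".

Extended Euclidean algorithm:
40 = 4*9 + 4
9 = 2*4 + 1
4 = 4*1 + 0
The gcd is 1. Working backward:
1 = 9 − 2·4
1 = −2·40 + 9·9
So 9·9 ≡ 1 (mod 40).

9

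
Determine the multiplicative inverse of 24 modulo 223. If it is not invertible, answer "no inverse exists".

gcd(223, 24) by repeated division:
223 = 9·24 + 7
24 = 3·7 + 3
7 = 2·3 + 1
3 = 3·1 + 0
gcd = 1, so the inverse exists. Back-substitute:
1 = 7 − 2·3
1 = −2·24 + 7·7
1 = 7·223 − 65·24
Thus 24·(-65) ≡ 1 (mod 223); reducing, -65 mod 223 = 158.

158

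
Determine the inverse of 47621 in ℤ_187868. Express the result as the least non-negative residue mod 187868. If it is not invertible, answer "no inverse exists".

30665

Run Euclid on (187868, 47621):
187868 = 3*47621 + 45005
47621 = 1*45005 + 2616
45005 = 17*2616 + 533
2616 = 4*533 + 484
533 = 1*484 + 49
484 = 9*49 + 43
49 = 1*43 + 6
43 = 7*6 + 1
6 = 6*1 + 0
gcd = 1, so the inverse exists. Back-substitute:
1 = 43 − 7·6
1 = −7·49 + 8·43
1 = 8·484 − 79·49
1 = −79·533 + 87·484
1 = 87·2616 − 427·533
1 = −427·45005 + 7346·2616
1 = 7346·47621 − 7773·45005
1 = −7773·187868 + 30665·47621
So 47621·30665 ≡ 1 (mod 187868).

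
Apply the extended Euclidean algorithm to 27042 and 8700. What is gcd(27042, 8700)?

Repeated division:
27042 = 3·8700 + 942
8700 = 9·942 + 222
942 = 4·222 + 54
222 = 4·54 + 6
54 = 9·6 + 0
gcd(27042, 8700) = 6.
Express as a combination:
6 = 222 − 4·54
6 = −4·942 + 17·222
6 = 17·8700 − 157·942
6 = −157·27042 + 488·8700
So 6 = (-157)·27042 + (488)·8700.

6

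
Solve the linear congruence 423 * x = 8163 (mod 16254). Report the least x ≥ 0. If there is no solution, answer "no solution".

173

First find gcd(423, 16254):
16254 = 38×423 + 180
423 = 2×180 + 63
180 = 2×63 + 54
63 = 1×54 + 9
54 = 6×9 + 0
gcd = 9 and 9 | 8163, so solutions exist. Divide through by 9: 47x ≡ 907 (mod 1806).
Now find 47⁻¹ mod 1806:
1806 = 38×47 + 20
47 = 2×20 + 7
20 = 2×7 + 6
7 = 1×6 + 1
6 = 6×1 + 0
Back-substitute:
1 = 7 − 6
1 = −20 + 3·7
1 = 3·47 − 7·20
1 = −7·1806 + 269·47
So 47⁻¹ ≡ 269 (mod 1806).
Then x ≡ 269·907 ≡ 173 (mod 1806); the smallest non-negative solution is x = 173.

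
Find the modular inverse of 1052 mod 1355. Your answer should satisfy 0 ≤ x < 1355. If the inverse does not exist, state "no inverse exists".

Extended Euclidean algorithm:
1355 = 1*1052 + 303
1052 = 3*303 + 143
303 = 2*143 + 17
143 = 8*17 + 7
17 = 2*7 + 3
7 = 2*3 + 1
3 = 3*1 + 0
Since gcd(1052, 1355) = 1, back-substitute to write 1 as a combination:
1 = 7 − 2·3
1 = −2·17 + 5·7
1 = 5·143 − 42·17
1 = −42·303 + 89·143
1 = 89·1052 − 309·303
1 = −309·1355 + 398·1052
So 1052·398 ≡ 1 (mod 1355).

398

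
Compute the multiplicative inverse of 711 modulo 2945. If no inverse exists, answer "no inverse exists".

2216

Extended Euclidean algorithm:
2945 = 4*711 + 101
711 = 7*101 + 4
101 = 25*4 + 1
4 = 4*1 + 0
Since gcd(711, 2945) = 1, back-substitute to write 1 as a combination:
1 = 101 − 25·4
1 = −25·711 + 176·101
1 = 176·2945 − 729·711
Hence 711⁻¹ ≡ -729 ≡ 2216 (mod 2945).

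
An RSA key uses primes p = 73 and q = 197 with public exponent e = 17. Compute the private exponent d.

6641

φ(n) = (p−1)(q−1) = 72·196 = 14112.
Need d with 17·d ≡ 1 (mod 14112). Apply the extended Euclidean algorithm:
14112 = 830·17 + 2
17 = 8·2 + 1
2 = 2·1 + 0
Back-substitute:
1 = 17 − 8·2
1 = −8·14112 + 6641·17
So 17·6641 ≡ 1 (mod 14112), hence d = 6641.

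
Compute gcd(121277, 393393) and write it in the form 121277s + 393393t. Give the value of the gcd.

13

Apply Euclid's algorithm to 393393 and 121277:
393393 = 3·121277 + 29562
121277 = 4·29562 + 3029
29562 = 9·3029 + 2301
3029 = 1·2301 + 728
2301 = 3·728 + 117
728 = 6·117 + 26
117 = 4·26 + 13
26 = 2·13 + 0
gcd(121277, 393393) = 13.
Working backward:
13 = 117 − 4·26
13 = −4·728 + 25·117
13 = 25·2301 − 79·728
13 = −79·3029 + 104·2301
13 = 104·29562 − 1015·3029
13 = −1015·121277 + 4164·29562
13 = 4164·393393 − 13507·121277
So 13 = (4164)·393393 + (-13507)·121277.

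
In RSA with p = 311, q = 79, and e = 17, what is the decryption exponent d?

19913

φ(n) = (p−1)(q−1) = 310·78 = 24180.
Need d with 17·d ≡ 1 (mod 24180). Apply the extended Euclidean algorithm:
24180 = 1422×17 + 6
17 = 2×6 + 5
6 = 1×5 + 1
5 = 5×1 + 0
Back-substitute:
1 = 6 − 5
1 = −17 + 3·6
1 = 3·24180 − 4267·17
So 17·(-4267) ≡ 1 (mod 24180), hence d ≡ -4267 ≡ 19913 (mod 24180).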